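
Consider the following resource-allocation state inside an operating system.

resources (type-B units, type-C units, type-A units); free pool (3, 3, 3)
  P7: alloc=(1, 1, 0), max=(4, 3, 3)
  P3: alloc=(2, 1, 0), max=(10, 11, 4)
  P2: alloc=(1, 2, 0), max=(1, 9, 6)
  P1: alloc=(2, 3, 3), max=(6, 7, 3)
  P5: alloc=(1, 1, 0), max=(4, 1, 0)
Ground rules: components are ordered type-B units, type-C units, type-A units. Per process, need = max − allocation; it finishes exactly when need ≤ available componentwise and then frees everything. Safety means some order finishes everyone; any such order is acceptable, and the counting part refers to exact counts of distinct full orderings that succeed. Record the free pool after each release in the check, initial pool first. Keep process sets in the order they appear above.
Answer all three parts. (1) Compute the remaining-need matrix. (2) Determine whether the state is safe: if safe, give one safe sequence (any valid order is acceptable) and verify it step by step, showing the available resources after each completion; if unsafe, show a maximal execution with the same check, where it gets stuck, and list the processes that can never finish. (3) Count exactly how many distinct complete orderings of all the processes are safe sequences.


(1) Outstanding need per process (order type-B units, type-C units, type-A units):
  P7: (3, 2, 3)
  P3: (8, 10, 4)
  P2: (0, 7, 6)
  P1: (4, 4, 0)
  P5: (3, 0, 0)
(2) The state is SAFE; one workable sequence: P5, P1, P2, P7, P3.
Key observation: reading the order forward, P5 is the first process whose need (3, 0, 0) meets the free pool (3, 3, 3) exactly on a resource it requests.
Step-by-step check:
  pool = (3, 3, 3)
  run P5 (needs (3, 0, 0), free (3, 3, 3)); after release of (1, 1, 0) the pool is (4, 4, 3)
  run P1 (needs (4, 4, 0), free (4, 4, 3)); after release of (2, 3, 3) the pool is (6, 7, 6)
  run P2 (needs (0, 7, 6), free (6, 7, 6)); after release of (1, 2, 0) the pool is (7, 9, 6)
  run P7 (needs (3, 2, 3), free (7, 9, 6)); after release of (1, 1, 0) the pool is (8, 10, 6)
  run P3 (needs (8, 10, 4), free (8, 10, 6)); after release of (2, 1, 0) the pool is (10, 11, 6)
(3) The exact count: 6 of the possible complete orderings are safe sequences.


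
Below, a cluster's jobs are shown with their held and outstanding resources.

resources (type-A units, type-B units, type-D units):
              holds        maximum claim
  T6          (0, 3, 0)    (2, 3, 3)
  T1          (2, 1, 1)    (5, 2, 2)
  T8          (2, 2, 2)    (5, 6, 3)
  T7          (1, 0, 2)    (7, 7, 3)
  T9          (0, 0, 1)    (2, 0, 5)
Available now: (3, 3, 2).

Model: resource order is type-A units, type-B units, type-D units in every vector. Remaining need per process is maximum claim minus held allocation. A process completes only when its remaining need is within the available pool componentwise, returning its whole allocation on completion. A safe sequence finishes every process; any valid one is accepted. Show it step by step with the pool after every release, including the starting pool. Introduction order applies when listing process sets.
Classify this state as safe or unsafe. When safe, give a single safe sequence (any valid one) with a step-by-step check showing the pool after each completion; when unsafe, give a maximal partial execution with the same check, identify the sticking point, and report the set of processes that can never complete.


SAFE — a valid safe sequence is T1, T6, T8, T9, T7.
Key observation: T1 is the earliest step where a requested resource binds exactly: need (3, 1, 1), pool (3, 3, 2) at its turn.
Step-by-step check:
  pool = (3, 3, 2)
  T1 needs (3, 1, 1) <= (3, 3, 2) -> finishes; pool += (2, 1, 1) = (5, 4, 3)
  T6 needs (2, 0, 3) <= (5, 4, 3) -> finishes; pool += (0, 3, 0) = (5, 7, 3)
  T8 needs (3, 4, 1) <= (5, 7, 3) -> finishes; pool += (2, 2, 2) = (7, 9, 5)
  T9 needs (2, 0, 4) <= (7, 9, 5) -> finishes; pool += (0, 0, 1) = (7, 9, 6)
  T7 needs (6, 7, 1) <= (7, 9, 6) -> finishes; pool += (1, 0, 2) = (8, 9, 8)


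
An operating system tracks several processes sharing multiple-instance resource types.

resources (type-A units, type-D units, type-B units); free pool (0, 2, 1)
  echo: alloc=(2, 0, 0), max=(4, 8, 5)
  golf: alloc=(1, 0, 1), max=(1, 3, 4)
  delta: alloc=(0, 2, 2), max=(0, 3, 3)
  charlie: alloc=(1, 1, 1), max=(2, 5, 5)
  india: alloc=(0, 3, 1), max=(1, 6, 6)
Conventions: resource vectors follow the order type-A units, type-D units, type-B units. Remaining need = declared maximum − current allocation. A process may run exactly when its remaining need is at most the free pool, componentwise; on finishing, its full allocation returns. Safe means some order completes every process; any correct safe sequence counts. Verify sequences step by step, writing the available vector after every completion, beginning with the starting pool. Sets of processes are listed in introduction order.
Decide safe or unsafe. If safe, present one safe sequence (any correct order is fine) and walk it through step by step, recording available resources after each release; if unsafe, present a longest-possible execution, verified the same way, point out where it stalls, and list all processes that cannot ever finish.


The state is SAFE; one workable sequence: delta, golf, charlie, india, echo.
Key observation: the first exact fit in this order is delta — it needs (0, 1, 1) with (0, 2, 1) free, meeting a requested resource to the last unit.
Verifying each step:
  pool = (0, 2, 1)
  delta needs (0, 1, 1) <= (0, 2, 1) -> finishes; pool += (0, 2, 2) = (0, 4, 3)
  golf needs (0, 3, 3) <= (0, 4, 3) -> finishes; pool += (1, 0, 1) = (1, 4, 4)
  charlie needs (1, 4, 4) <= (1, 4, 4) -> finishes; pool += (1, 1, 1) = (2, 5, 5)
  india needs (1, 3, 5) <= (2, 5, 5) -> finishes; pool += (0, 3, 1) = (2, 8, 6)
  echo needs (2, 8, 5) <= (2, 8, 6) -> finishes; pool += (2, 0, 0) = (4, 8, 6)


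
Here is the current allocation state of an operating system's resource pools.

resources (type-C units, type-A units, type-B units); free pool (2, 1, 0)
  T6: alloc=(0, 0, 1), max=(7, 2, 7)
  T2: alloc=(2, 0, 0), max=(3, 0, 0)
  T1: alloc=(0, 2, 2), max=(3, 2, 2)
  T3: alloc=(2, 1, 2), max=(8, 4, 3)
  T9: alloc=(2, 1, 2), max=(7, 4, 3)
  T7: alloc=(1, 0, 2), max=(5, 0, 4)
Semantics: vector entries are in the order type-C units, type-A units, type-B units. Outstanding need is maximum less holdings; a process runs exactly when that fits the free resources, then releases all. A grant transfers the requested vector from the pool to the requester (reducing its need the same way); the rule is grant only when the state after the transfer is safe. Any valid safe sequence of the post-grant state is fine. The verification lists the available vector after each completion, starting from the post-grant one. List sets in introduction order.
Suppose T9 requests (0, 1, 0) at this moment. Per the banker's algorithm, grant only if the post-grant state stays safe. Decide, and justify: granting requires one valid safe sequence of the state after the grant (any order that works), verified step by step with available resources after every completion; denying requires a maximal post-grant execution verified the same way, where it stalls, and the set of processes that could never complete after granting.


GRANT. The post-grant state is safe; one safe sequence: T2, T1, T7, T9, T3, T6.
Key observation: even at the reduced pool (2, 0, 0), T2 fits immediately, so safety survives the grant.
Step-by-step check of the post-grant state:
  pool = (2, 0, 0)
  T2: need (1, 0, 0) fits (2, 0, 0); releases (2, 0, 0), pool now (4, 0, 0)
  T1: need (3, 0, 0) fits (4, 0, 0); releases (0, 2, 2), pool now (4, 2, 2)
  T7: need (4, 0, 2) fits (4, 2, 2); releases (1, 0, 2), pool now (5, 2, 4)
  T9: need (5, 2, 1) fits (5, 2, 4); releases (2, 2, 2), pool now (7, 4, 6)
  T3: need (6, 3, 1) fits (7, 4, 6); releases (2, 1, 2), pool now (9, 5, 8)
  T6: need (7, 2, 6) fits (9, 5, 8); releases (0, 0, 1), pool now (9, 5, 9)


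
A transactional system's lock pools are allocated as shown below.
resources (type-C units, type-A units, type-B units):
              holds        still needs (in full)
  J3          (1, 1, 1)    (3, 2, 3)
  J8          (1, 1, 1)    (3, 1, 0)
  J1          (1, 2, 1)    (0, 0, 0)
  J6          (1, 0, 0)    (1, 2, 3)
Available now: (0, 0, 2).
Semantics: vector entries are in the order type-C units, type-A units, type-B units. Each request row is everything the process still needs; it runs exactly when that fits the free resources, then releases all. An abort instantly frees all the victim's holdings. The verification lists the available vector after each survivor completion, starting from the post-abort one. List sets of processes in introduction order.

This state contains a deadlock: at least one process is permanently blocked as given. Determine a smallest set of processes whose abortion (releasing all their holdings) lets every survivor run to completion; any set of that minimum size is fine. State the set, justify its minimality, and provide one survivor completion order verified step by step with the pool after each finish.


Minimum abort set: J8.
Key observation: no ordering could ever have run J3 before the abort of J8; with (1, 1, 1) back in the pool it fits at step 3.
Minimality: the empty abort set fails — the state is deadlocked as it stands.
The survivors complete as J1, J6, J3. Step-by-step check (starting from the post-abort pool):
  pool = (1, 1, 3)
  run J1 (needs (0, 0, 0), free (1, 1, 3)); after release of (1, 2, 1) the pool is (2, 3, 4)
  run J6 (needs (1, 2, 3), free (2, 3, 4)); after release of (1, 0, 0) the pool is (3, 3, 4)
  run J3 (needs (3, 2, 3), free (3, 3, 4)); after release of (1, 1, 1) the pool is (4, 4, 5)


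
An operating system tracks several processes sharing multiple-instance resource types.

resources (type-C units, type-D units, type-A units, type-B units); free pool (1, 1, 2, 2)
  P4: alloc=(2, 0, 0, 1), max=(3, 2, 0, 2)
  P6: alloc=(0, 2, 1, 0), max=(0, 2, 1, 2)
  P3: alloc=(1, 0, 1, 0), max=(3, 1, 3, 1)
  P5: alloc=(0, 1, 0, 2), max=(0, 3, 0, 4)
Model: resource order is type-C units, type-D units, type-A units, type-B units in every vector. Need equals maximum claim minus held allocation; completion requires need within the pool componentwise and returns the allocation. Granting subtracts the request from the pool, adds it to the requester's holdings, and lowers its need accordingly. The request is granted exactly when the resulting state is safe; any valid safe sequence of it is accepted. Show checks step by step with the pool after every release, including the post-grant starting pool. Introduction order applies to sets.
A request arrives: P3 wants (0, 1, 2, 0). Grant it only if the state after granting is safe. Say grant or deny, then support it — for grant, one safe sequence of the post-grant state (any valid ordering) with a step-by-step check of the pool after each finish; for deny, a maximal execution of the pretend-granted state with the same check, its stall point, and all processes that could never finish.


GRANT: granting preserves safety; a valid post-grant sequence is P6, P4, P5, P3.
Key observation: post-grant, (1, 0, 0, 2) remains, and an order beginning with P6 completes everyone.
Check on the post-grant state, step by step:
  pool = (1, 0, 0, 2)
  run P6 (needs (0, 0, 0, 2), free (1, 0, 0, 2)); after release of (0, 2, 1, 0) the pool is (1, 2, 1, 2)
  run P4 (needs (1, 2, 0, 1), free (1, 2, 1, 2)); after release of (2, 0, 0, 1) the pool is (3, 2, 1, 3)
  run P5 (needs (0, 2, 0, 2), free (3, 2, 1, 3)); after release of (0, 1, 0, 2) the pool is (3, 3, 1, 5)
  run P3 (needs (2, 0, 0, 1), free (3, 3, 1, 5)); after release of (1, 1, 3, 0) the pool is (4, 4, 4, 5)


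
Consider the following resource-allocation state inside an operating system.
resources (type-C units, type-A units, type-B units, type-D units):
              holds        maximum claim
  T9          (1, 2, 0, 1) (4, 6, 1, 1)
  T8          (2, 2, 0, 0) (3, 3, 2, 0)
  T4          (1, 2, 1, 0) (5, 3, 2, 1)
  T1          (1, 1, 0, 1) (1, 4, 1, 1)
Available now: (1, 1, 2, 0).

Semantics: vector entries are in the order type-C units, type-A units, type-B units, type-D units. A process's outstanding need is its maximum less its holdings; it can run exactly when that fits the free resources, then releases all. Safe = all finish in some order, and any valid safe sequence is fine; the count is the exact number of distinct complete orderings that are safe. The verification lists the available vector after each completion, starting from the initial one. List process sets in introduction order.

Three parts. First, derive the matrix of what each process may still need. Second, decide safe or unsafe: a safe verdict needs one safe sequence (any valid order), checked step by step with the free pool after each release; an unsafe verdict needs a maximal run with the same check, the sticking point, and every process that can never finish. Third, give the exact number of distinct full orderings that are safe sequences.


(1) Need matrix, components ordered type-C units, type-A units, type-B units, type-D units:
  T9: (3, 4, 1, 0)
  T8: (1, 1, 2, 0)
  T4: (4, 1, 1, 1)
  T1: (0, 3, 1, 0)
(2) SAFE — a valid safe sequence is T8, T1, T4, T9.
Key observation: the first exact fit in this order is T8 — it needs (1, 1, 2, 0) with (1, 1, 2, 0) free, meeting a requested resource to the last unit.
Walking it through:
  pool = (1, 1, 2, 0)
  T8: need (1, 1, 2, 0) fits (1, 1, 2, 0); releases (2, 2, 0, 0), pool now (3, 3, 2, 0)
  T1: need (0, 3, 1, 0) fits (3, 3, 2, 0); releases (1, 1, 0, 1), pool now (4, 4, 2, 1)
  T4: need (4, 1, 1, 1) fits (4, 4, 2, 1); releases (1, 2, 1, 0), pool now (5, 6, 3, 1)
  T9: need (3, 4, 1, 0) fits (5, 6, 3, 1); releases (1, 2, 0, 1), pool now (6, 8, 3, 2)
(3) Exactly 2 of the possible complete orderings are safe sequences.


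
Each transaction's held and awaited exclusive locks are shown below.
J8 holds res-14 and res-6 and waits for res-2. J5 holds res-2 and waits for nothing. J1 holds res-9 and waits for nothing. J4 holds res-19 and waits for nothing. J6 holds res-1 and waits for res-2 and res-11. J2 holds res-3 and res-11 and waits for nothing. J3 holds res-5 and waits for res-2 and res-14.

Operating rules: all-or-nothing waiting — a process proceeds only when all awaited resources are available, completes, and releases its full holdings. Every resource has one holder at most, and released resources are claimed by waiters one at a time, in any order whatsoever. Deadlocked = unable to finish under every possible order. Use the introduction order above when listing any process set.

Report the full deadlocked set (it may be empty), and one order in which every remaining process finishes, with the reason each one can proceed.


Nothing here is deadlocked.
Key observation: no waiting chain loops back on itself — every chain ends at a process that waits on nothing, so everyone eventually runs.
A valid finishing order for the others: J2, J5, J6, J8, J4, J3, J1.
Check, step by step:
  J2: no waits; runs immediately, freeing res-3 and res-11
  J5: no waits; runs immediately, freeing res-2
  J6: everything it awaited (res-2 and res-11) is free; runs, freeing res-1
  J8: everything it awaited (res-2) is free; runs, freeing res-14 and res-6
  J4: no waits; runs immediately, freeing res-19
  J3: everything it awaited (res-2 and res-14) is free; runs, freeing res-5
  J1: no waits; runs immediately, freeing res-9


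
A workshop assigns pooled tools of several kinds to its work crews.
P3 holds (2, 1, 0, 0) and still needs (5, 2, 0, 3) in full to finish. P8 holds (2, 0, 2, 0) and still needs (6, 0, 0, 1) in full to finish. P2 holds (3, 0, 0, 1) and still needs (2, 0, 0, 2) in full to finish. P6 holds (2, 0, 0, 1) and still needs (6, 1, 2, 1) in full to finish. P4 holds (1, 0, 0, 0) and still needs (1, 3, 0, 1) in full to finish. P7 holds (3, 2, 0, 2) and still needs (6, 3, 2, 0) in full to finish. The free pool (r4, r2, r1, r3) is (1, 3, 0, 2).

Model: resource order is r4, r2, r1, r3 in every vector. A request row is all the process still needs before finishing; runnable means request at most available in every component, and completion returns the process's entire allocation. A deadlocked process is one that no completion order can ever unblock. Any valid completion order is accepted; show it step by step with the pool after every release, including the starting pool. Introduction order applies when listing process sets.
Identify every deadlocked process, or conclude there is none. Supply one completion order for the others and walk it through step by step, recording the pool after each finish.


Nothing here is deadlocked.
Key observation: no deadlock: P4 fits now, and the freed resources carry the rest through.
The rest can finish in the order P4, P2, P3, P8, P6, P7. Check, step by step:
  pool = (1, 3, 0, 2)
  P4 needs (1, 3, 0, 1) <= (1, 3, 0, 2) -> finishes; pool += (1, 0, 0, 0) = (2, 3, 0, 2)
  P2 needs (2, 0, 0, 2) <= (2, 3, 0, 2) -> finishes; pool += (3, 0, 0, 1) = (5, 3, 0, 3)
  P3 needs (5, 2, 0, 3) <= (5, 3, 0, 3) -> finishes; pool += (2, 1, 0, 0) = (7, 4, 0, 3)
  P8 needs (6, 0, 0, 1) <= (7, 4, 0, 3) -> finishes; pool += (2, 0, 2, 0) = (9, 4, 2, 3)
  P6 needs (6, 1, 2, 1) <= (9, 4, 2, 3) -> finishes; pool += (2, 0, 0, 1) = (11, 4, 2, 4)
  P7 needs (6, 3, 2, 0) <= (11, 4, 2, 4) -> finishes; pool += (3, 2, 0, 2) = (14, 6, 2, 6)


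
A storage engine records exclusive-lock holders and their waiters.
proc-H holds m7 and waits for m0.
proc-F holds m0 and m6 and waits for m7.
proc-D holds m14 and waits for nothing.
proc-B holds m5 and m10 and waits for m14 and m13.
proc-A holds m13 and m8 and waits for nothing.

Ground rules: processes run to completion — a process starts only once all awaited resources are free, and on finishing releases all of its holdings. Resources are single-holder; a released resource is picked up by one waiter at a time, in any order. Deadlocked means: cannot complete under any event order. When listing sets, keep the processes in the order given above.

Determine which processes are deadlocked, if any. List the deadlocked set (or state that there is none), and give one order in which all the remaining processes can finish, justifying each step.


The deadlocked set is proc-H and proc-F.
Key observation: the knot is the closed ring of waits proc-H -> proc-F -> proc-H; no other process is dragged down with it.
A valid finishing order for the others: proc-D, proc-A, proc-B.
Verifying each step:
  proc-D: no waits; runs immediately, freeing m14
  proc-A: no waits; runs immediately, freeing m13 and m8
  proc-B: everything it awaited (m14 and m13) is free; runs, freeing m5 and m10


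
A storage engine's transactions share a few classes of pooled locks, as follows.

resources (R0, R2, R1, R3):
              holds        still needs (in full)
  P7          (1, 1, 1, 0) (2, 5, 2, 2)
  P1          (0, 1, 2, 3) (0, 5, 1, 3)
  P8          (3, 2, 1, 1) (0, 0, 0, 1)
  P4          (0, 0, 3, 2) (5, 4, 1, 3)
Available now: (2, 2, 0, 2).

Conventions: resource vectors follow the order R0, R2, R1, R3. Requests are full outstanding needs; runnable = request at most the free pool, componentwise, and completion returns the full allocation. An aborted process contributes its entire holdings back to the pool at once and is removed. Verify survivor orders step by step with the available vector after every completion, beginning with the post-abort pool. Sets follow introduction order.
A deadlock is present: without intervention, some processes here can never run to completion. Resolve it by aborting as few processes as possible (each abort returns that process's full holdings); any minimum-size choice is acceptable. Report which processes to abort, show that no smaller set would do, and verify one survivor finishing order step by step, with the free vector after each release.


Abort P7.
Key observation: the deadlocked P1 becomes finishable only because P7 released (1, 1, 1, 0); it completes at step 2 below.
Minimality: the empty abort set fails — the state is deadlocked as it stands.
One survivor order: P8, P1, P4. Walking it through (post-abort pool first):
  pool = (3, 3, 1, 2)
  run P8 (needs (0, 0, 0, 1), free (3, 3, 1, 2)); after release of (3, 2, 1, 1) the pool is (6, 5, 2, 3)
  run P1 (needs (0, 5, 1, 3), free (6, 5, 2, 3)); after release of (0, 1, 2, 3) the pool is (6, 6, 4, 6)
  run P4 (needs (5, 4, 1, 3), free (6, 6, 4, 6)); after release of (0, 0, 3, 2) the pool is (6, 6, 7, 8)


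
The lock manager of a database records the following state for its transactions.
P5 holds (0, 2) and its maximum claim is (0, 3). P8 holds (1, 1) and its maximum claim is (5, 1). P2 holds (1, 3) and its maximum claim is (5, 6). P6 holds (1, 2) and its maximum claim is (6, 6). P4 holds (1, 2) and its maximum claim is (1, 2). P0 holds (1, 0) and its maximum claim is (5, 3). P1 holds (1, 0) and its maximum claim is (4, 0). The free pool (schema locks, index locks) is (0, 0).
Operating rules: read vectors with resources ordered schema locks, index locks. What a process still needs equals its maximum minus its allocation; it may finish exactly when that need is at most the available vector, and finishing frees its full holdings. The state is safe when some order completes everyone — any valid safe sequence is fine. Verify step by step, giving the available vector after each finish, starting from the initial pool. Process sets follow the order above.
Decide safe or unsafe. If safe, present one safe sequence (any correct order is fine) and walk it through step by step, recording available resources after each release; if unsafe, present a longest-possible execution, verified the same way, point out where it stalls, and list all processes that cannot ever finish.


UNSAFE.
Key observation: schema locks is the bottleneck — with P4, P5 done the pool holds (1, 4), short of every remaining need.
Going as far as possible: P4, P5; after that, nothing fits. Step-by-step check:
  pool = (0, 0)
  run P4 (needs (0, 0), free (0, 0)); after release of (1, 2) the pool is (1, 2)
  run P5 (needs (0, 1), free (1, 2)); after release of (0, 2) the pool is (1, 4)
  P8 still needs (4, 0) but only (1, 4) is free — short on schema locks
  P2 still needs (4, 3) but only (1, 4) is free — short on schema locks
  P6 still needs (5, 4) but only (1, 4) is free — short on schema locks
  P0 still needs (4, 3) but only (1, 4) is free — short on schema locks
  P1 still needs (3, 0) but only (1, 4) is free — short on schema locks
Permanently blocked: P8, P2, P6, P0 and P1.


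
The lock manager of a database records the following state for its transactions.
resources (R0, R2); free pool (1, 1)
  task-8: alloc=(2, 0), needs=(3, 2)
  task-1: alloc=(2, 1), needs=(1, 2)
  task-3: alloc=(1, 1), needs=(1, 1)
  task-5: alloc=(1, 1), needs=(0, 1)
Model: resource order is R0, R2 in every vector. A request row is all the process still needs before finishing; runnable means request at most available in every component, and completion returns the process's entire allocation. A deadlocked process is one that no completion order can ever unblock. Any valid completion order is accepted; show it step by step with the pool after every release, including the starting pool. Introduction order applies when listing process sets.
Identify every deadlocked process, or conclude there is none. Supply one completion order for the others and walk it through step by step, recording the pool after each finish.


No process is deadlocked.
Key observation: task-5 leads a chain of completions in which each release enables another process.
A valid finishing order for the others: task-5, task-1, task-8, task-3. Step-by-step check:
  pool = (1, 1)
  run task-5 (needs (0, 1), free (1, 1)); after release of (1, 1) the pool is (2, 2)
  run task-1 (needs (1, 2), free (2, 2)); after release of (2, 1) the pool is (4, 3)
  run task-8 (needs (3, 2), free (4, 3)); after release of (2, 0) the pool is (6, 3)
  run task-3 (needs (1, 1), free (6, 3)); after release of (1, 1) the pool is (7, 4)


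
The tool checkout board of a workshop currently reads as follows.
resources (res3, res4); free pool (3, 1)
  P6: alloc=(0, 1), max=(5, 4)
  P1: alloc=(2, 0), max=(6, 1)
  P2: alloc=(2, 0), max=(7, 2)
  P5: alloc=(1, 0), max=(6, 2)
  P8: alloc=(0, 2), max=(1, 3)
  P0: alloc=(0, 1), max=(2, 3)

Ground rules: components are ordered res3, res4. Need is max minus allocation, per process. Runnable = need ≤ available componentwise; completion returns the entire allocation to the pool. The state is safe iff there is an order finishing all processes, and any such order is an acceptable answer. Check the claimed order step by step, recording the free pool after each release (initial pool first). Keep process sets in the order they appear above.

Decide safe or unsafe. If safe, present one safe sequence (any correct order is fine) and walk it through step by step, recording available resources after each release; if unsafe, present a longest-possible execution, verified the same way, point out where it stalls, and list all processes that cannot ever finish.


UNSAFE — no complete ordering exists.
Key observation: the wall is res3: completing P8, P0 brings the pool only to (3, 4), and all the rest need more.
The run P8, P0 cannot be extended any further. Verifying each step:
  pool = (3, 1)
  P8 needs (1, 1) <= (3, 1) -> finishes; pool += (0, 2) = (3, 3)
  P0 needs (2, 2) <= (3, 3) -> finishes; pool += (0, 1) = (3, 4)
  P6 cannot run: need (5, 3) vs free (3, 4) (insufficient res3)
  P1 cannot run: need (4, 1) vs free (3, 4) (insufficient res3)
  P2 cannot run: need (5, 2) vs free (3, 4) (insufficient res3)
  P5 cannot run: need (5, 2) vs free (3, 4) (insufficient res3)
Processes that can never finish: P6, P1, P2 and P5.


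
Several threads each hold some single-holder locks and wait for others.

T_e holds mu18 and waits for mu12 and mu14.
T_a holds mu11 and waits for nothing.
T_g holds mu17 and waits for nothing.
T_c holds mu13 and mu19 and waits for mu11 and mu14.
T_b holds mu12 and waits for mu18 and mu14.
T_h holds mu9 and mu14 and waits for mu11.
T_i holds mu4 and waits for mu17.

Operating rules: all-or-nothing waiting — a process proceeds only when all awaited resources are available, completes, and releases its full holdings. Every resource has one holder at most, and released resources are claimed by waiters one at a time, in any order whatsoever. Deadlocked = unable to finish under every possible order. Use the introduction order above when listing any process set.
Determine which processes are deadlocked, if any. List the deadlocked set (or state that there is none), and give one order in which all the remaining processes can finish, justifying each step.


Deadlocked: T_e and T_b.
Key observation: the wait chain closes on itself along T_e -> T_b -> T_e; no other process is dragged down with it.
The rest can finish in the order T_g, T_a, T_i, T_h, T_c.
Walking it through:
  run T_g (it waits on nothing); releases mu17
  run T_a (it waits on nothing); releases mu11
  run T_i (all its waits — mu17 — are resolved); releases mu4
  run T_h (all its waits — mu11 — are resolved); releases mu9 and mu14
  run T_c (all its waits — mu11 and mu14 — are resolved); releases mu13 and mu19


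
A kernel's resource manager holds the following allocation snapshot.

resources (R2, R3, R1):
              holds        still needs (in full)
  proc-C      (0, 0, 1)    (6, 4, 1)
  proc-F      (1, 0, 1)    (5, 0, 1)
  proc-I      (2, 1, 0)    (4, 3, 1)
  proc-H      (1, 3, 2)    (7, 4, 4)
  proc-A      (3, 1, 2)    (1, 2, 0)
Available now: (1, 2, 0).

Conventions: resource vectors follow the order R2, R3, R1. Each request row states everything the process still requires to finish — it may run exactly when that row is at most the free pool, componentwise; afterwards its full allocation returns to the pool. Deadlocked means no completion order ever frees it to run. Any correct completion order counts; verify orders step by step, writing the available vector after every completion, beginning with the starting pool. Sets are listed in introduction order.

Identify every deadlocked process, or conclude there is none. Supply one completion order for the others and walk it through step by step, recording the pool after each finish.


The deadlocked set is empty.
Key observation: proc-A leads a chain of completions in which each release enables another process.
One completion order for the rest: proc-A, proc-I, proc-C, proc-F, proc-H. Check, step by step:
  pool = (1, 2, 0)
  run proc-A (needs (1, 2, 0), free (1, 2, 0)); after release of (3, 1, 2) the pool is (4, 3, 2)
  run proc-I (needs (4, 3, 1), free (4, 3, 2)); after release of (2, 1, 0) the pool is (6, 4, 2)
  run proc-C (needs (6, 4, 1), free (6, 4, 2)); after release of (0, 0, 1) the pool is (6, 4, 3)
  run proc-F (needs (5, 0, 1), free (6, 4, 3)); after release of (1, 0, 1) the pool is (7, 4, 4)
  run proc-H (needs (7, 4, 4), free (7, 4, 4)); after release of (1, 3, 2) the pool is (8, 7, 6)


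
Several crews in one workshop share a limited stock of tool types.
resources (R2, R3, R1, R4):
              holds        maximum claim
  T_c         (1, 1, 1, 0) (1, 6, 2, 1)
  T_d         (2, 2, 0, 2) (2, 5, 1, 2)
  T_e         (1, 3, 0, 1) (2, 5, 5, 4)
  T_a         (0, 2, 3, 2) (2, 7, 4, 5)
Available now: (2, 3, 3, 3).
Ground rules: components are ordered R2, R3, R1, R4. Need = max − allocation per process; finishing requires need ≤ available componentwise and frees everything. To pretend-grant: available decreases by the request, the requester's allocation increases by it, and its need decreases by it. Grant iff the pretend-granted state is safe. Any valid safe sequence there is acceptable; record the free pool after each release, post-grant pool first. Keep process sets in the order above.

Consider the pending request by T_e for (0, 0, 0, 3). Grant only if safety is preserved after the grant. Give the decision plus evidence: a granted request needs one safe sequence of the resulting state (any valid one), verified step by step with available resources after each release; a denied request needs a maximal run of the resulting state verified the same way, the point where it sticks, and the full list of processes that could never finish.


DENY. Granting would leave the state unsafe.
Key observation: after T_d, T_c the pool peaks at (5, 6, 4, 2), and each blocked process is short somewhere: T_e on R1; T_a on R4.
On the post-grant state, T_d, T_c is a maximal run — nothing extends it. Verifying each step:
  pool = (2, 3, 3, 0)
  run T_d (needs (0, 3, 1, 0), free (2, 3, 3, 0)); after release of (2, 2, 0, 2) the pool is (4, 5, 3, 2)
  run T_c (needs (0, 5, 1, 1), free (4, 5, 3, 2)); after release of (1, 1, 1, 0) the pool is (5, 6, 4, 2)
  T_e still needs (1, 2, 5, 0) but only (5, 6, 4, 2) is free — short on R1
  T_a still needs (2, 5, 1, 3) but only (5, 6, 4, 2) is free — short on R4
Had the request been granted, T_e and T_a could never finish.


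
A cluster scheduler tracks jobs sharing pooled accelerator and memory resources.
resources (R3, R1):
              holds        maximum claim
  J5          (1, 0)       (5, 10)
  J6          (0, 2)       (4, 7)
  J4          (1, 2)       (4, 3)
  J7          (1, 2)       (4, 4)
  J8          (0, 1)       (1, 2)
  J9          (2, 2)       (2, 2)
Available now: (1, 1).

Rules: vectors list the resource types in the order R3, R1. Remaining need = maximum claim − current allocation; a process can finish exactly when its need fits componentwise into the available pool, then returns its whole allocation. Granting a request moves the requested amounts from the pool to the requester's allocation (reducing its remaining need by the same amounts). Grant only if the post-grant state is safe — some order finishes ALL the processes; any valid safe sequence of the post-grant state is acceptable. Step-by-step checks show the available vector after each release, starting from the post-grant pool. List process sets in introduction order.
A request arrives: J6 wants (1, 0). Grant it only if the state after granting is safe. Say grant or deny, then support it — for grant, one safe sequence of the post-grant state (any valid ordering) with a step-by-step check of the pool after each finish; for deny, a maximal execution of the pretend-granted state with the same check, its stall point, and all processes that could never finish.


DENY: after the grant no complete ordering would exist.
Key observation: J9, J8 can finish, but then (2, 4) is all there is, and the blocked group's R3 demands exceed it.
After a pretend grant, a maximal execution: J9, J8 — then nothing else fits. Walking it through:
  pool = (0, 1)
  J9 needs (0, 0) <= (0, 1) -> finishes; pool += (2, 2) = (2, 3)
  J8 needs (1, 1) <= (2, 3) -> finishes; pool += (0, 1) = (2, 4)
  J5 cannot run: need (4, 10) vs free (2, 4) (insufficient R3 and R1)
  J6 cannot run: need (3, 5) vs free (2, 4) (insufficient R3 and R1)
  J4 cannot run: need (3, 1) vs free (2, 4) (insufficient R3)
  J7 cannot run: need (3, 2) vs free (2, 4) (insufficient R3)
Processes that could never finish after the grant: J5, J6, J4 and J7.


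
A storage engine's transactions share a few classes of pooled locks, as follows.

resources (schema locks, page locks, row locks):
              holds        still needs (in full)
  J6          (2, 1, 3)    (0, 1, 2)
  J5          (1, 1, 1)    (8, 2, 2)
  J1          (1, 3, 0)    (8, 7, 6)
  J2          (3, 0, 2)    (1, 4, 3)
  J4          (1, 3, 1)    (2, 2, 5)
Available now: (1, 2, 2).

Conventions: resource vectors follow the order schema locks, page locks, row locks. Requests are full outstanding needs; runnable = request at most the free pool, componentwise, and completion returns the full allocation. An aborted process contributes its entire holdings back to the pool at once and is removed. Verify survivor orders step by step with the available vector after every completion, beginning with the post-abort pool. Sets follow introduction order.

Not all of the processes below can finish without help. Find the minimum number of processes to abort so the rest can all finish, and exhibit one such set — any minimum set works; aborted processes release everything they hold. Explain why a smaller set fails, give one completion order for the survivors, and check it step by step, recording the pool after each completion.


Minimum abort set: J1.
Key observation: J5 could never have finished before the abort; with (1, 3, 0) returned by J1, it fits at step 4.
Minimality: the empty abort set fails — the state is deadlocked as it stands.
The survivors complete as J6, J4, J2, J5. Step-by-step check (starting from the post-abort pool):
  pool = (2, 5, 2)
  J6 needs (0, 1, 2) <= (2, 5, 2) -> finishes; pool += (2, 1, 3) = (4, 6, 5)
  J4 needs (2, 2, 5) <= (4, 6, 5) -> finishes; pool += (1, 3, 1) = (5, 9, 6)
  J2 needs (1, 4, 3) <= (5, 9, 6) -> finishes; pool += (3, 0, 2) = (8, 9, 8)
  J5 needs (8, 2, 2) <= (8, 9, 8) -> finishes; pool += (1, 1, 1) = (9, 10, 9)


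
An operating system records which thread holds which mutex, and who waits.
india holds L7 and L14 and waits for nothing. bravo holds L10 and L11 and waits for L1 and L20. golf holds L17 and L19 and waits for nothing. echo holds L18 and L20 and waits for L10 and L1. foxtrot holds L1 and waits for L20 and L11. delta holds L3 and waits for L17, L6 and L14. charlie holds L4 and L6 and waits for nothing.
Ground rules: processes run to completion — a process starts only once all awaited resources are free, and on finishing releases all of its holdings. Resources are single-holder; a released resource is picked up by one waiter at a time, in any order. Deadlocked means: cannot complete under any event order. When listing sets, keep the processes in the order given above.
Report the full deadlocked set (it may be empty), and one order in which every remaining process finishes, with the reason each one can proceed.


The deadlocked set is bravo, echo and foxtrot.
Key observation: the wait chain closes on itself along bravo -> echo -> bravo; foxtrot is caught in further circular waits.
The rest can finish in the order golf, charlie, india, delta.
Check, step by step:
  run golf (it waits on nothing); releases L17 and L19
  run charlie (it waits on nothing); releases L4 and L6
  run india (it waits on nothing); releases L7 and L14
  delta waits on L17, L6 and L14 — all released -> runs and releases L3


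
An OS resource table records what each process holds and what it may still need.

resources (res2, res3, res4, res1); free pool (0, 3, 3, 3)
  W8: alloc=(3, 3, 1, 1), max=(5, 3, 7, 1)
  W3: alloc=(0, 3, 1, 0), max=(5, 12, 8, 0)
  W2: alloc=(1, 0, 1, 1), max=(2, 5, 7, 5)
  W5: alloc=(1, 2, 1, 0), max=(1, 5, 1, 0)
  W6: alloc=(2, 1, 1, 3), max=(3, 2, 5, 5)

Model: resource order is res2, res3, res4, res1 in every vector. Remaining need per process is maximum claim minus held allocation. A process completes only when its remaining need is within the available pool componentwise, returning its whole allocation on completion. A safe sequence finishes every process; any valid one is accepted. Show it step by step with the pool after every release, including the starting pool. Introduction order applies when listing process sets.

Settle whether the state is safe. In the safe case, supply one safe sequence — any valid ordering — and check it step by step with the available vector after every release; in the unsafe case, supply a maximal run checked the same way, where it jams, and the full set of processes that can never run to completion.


UNSAFE.
Key observation: no order helps: past W5, W6, the free pool tops out at (3, 6, 5, 6), below what each blocked process needs in res4.
A maximal execution: W5, W6 — then nothing else fits. Check, step by step:
  pool = (0, 3, 3, 3)
  W5 needs (0, 3, 0, 0) <= (0, 3, 3, 3) -> finishes; pool += (1, 2, 1, 0) = (1, 5, 4, 3)
  W6 needs (1, 1, 4, 2) <= (1, 5, 4, 3) -> finishes; pool += (2, 1, 1, 3) = (3, 6, 5, 6)
  blocked: W8 wants (2, 0, 6, 0), pool (3, 6, 5, 6) — not enough res4
  blocked: W3 wants (5, 9, 7, 0), pool (3, 6, 5, 6) — not enough res2, res3 and res4
  blocked: W2 wants (1, 5, 6, 4), pool (3, 6, 5, 6) — not enough res4
Processes that can never finish: W8, W3 and W2.


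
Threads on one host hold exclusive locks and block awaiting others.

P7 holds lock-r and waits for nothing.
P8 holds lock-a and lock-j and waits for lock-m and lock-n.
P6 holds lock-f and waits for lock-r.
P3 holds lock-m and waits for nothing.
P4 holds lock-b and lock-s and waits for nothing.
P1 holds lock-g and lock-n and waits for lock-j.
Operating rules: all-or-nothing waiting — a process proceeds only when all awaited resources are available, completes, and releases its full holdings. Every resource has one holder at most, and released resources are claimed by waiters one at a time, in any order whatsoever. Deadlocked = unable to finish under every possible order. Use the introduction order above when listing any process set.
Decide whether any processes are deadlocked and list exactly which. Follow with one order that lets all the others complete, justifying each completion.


Deadlocked set: P8 and P1.
Key observation: the waits loop around P8 -> P1 -> P8 with no way out; no other process is dragged down with it.
A valid finishing order for the others: P4, P7, P6, P3.
Walking it through:
  run P4 (it waits on nothing); releases lock-b and lock-s
  run P7 (it waits on nothing); releases lock-r
  run P6 (all its waits — lock-r — are resolved); releases lock-f
  run P3 (it waits on nothing); releases lock-m


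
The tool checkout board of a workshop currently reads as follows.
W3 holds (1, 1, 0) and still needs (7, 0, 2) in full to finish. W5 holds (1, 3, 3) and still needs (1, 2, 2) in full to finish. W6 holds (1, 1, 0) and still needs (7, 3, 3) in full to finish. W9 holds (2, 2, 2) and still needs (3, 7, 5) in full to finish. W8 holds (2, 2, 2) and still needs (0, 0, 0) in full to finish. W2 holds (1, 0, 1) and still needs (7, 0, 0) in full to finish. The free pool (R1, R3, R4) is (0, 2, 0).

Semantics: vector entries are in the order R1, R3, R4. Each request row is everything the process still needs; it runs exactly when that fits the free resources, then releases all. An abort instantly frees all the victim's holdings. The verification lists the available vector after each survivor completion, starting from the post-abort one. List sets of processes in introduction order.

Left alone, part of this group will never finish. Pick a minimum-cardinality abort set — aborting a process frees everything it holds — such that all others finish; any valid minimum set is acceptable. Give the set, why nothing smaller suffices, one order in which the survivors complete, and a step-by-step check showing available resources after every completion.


The answer: abort W6 and W2.
Key observation: W3 could never have finished before the abort; with (2, 1, 1) returned by W6 and W2, it fits at step 4.
Minimality, checking each single-abort alternative: W3 alone leaves W6 blocked (short on R1); W5 alone leaves W3 blocked (short on R1); W6 alone leaves W3 blocked (short on R1); W9 alone leaves W3 blocked (short on R1); W8 alone leaves W3 blocked (short on R1); W2 alone leaves W3 blocked (short on R1).
The survivors complete as W8, W5, W9, W3. Step-by-step check (starting from the post-abort pool):
  pool = (2, 3, 1)
  W8: need (0, 0, 0) fits (2, 3, 1); releases (2, 2, 2), pool now (4, 5, 3)
  W5: need (1, 2, 2) fits (4, 5, 3); releases (1, 3, 3), pool now (5, 8, 6)
  W9: need (3, 7, 5) fits (5, 8, 6); releases (2, 2, 2), pool now (7, 10, 8)
  W3: need (7, 0, 2) fits (7, 10, 8); releases (1, 1, 0), pool now (8, 11, 8)
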